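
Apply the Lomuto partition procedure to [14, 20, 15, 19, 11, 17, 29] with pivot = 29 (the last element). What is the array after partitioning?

Lomuto partition with pivot = 29:

Initial array: [14, 20, 15, 19, 11, 17, 29]

arr[0]=14 <= 29: swap with position 0, array becomes [14, 20, 15, 19, 11, 17, 29]
arr[1]=20 <= 29: swap with position 1, array becomes [14, 20, 15, 19, 11, 17, 29]
arr[2]=15 <= 29: swap with position 2, array becomes [14, 20, 15, 19, 11, 17, 29]
arr[3]=19 <= 29: swap with position 3, array becomes [14, 20, 15, 19, 11, 17, 29]
arr[4]=11 <= 29: swap with position 4, array becomes [14, 20, 15, 19, 11, 17, 29]
arr[5]=17 <= 29: swap with position 5, array becomes [14, 20, 15, 19, 11, 17, 29]

Place pivot at position 6: [14, 20, 15, 19, 11, 17, 29]
Pivot position: 6

After partitioning with pivot 29, the array becomes [14, 20, 15, 19, 11, 17, 29]. The pivot is placed at index 6. All elements to the left of the pivot are <= 29, and all elements to the right are > 29.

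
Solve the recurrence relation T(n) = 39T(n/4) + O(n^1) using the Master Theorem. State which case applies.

Master Theorem for T(n) = 39T(n/4) + O(n^1):

a = 39, b = 4, c = 1
log_b(a) = log_4(39) = 2.6427

Case 1: c = 1 < log_4(39) = 2.6427
T(n) = O(n^(log_4 39))

For T(n) = 39T(n/4) + O(n^1): log_4(39) = 2.6427. This is Case 1 of the Master Theorem (c < log_b(a), work dominated by leaves), giving O(n^(log_4 39)).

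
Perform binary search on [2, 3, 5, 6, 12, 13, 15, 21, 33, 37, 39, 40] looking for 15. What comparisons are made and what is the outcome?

Binary search for 15 in [2, 3, 5, 6, 12, 13, 15, 21, 33, 37, 39, 40]:

lo=0, hi=11, mid=5, arr[mid]=13 -> 13 < 15, search right half
lo=6, hi=11, mid=8, arr[mid]=33 -> 33 > 15, search left half
lo=6, hi=7, mid=6, arr[mid]=15 -> Found target at index 6!

Binary search finds 15 at index 6 after 3 comparisons. The search repeatedly halves the search space by comparing with the middle element.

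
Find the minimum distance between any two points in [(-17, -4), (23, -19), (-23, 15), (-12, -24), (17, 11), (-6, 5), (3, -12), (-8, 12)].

Computing all pairwise distances among 8 points:

d((-17, -4), (23, -19)) = 42.72
d((-17, -4), (-23, 15)) = 19.9249
d((-17, -4), (-12, -24)) = 20.6155
d((-17, -4), (17, 11)) = 37.1618
d((-17, -4), (-6, 5)) = 14.2127
d((-17, -4), (3, -12)) = 21.5407
d((-17, -4), (-8, 12)) = 18.3576
d((23, -19), (-23, 15)) = 57.2014
d((23, -19), (-12, -24)) = 35.3553
d((23, -19), (17, 11)) = 30.5941
d((23, -19), (-6, 5)) = 37.6431
d((23, -19), (3, -12)) = 21.1896
d((23, -19), (-8, 12)) = 43.8406
d((-23, 15), (-12, -24)) = 40.5216
d((-23, 15), (17, 11)) = 40.1995
d((-23, 15), (-6, 5)) = 19.7231
d((-23, 15), (3, -12)) = 37.4833
d((-23, 15), (-8, 12)) = 15.2971
d((-12, -24), (17, 11)) = 45.4533
d((-12, -24), (-6, 5)) = 29.6142
d((-12, -24), (3, -12)) = 19.2094
d((-12, -24), (-8, 12)) = 36.2215
d((17, 11), (-6, 5)) = 23.7697
d((17, 11), (3, -12)) = 26.9258
d((17, 11), (-8, 12)) = 25.02
d((-6, 5), (3, -12)) = 19.2354
d((-6, 5), (-8, 12)) = 7.2801 <-- minimum
d((3, -12), (-8, 12)) = 26.4008

Closest pair: (-6, 5) and (-8, 12) with distance 7.2801

The closest pair is (-6, 5) and (-8, 12) with Euclidean distance 7.2801. For 8 points, brute-force pairwise comparison is shown above. For large n, the divide-and-conquer algorithm (sort by x, recurse on halves, check the dividing strip) achieves O(n log n).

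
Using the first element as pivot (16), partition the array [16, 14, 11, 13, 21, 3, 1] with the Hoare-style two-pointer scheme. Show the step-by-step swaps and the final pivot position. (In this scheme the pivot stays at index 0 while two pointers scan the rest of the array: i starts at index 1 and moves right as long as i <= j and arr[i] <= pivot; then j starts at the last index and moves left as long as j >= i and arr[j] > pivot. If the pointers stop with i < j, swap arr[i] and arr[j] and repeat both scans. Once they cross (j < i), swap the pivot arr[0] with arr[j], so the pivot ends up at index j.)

Hoare-style two-pointer partition with pivot = 16:

Initial array: [16, 14, 11, 13, 21, 3, 1]

Pointers start at i = 1, j = 6.
i stops at index 4 (arr[4]=21 > 16), j stops at index 6 (arr[6]=1 <= 16): swap arr[4] and arr[6], array becomes [16, 14, 11, 13, 1, 3, 21]
i ends at 6, j ends at 5: the pointers have crossed (j < i), so scanning stops.

Swap pivot arr[0] with arr[5] to place pivot at position 5: [3, 14, 11, 13, 1, 16, 21]
Pivot position: 5

After partitioning with pivot 16, the array becomes [3, 14, 11, 13, 1, 16, 21]. The pivot is placed at index 5. All elements to the left of the pivot are <= 16, and all elements to the right are > 16.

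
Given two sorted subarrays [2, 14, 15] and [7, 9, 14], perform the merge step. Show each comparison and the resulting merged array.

Merging process:

Compare 2 vs 7: take 2 from left. Merged: [2]
Compare 14 vs 7: take 7 from right. Merged: [2, 7]
Compare 14 vs 9: take 9 from right. Merged: [2, 7, 9]
Compare 14 vs 14: take 14 from left. Merged: [2, 7, 9, 14]
Compare 15 vs 14: take 14 from right. Merged: [2, 7, 9, 14, 14]
Append remaining from left: [15]. Merged: [2, 7, 9, 14, 14, 15]

Final merged array: [2, 7, 9, 14, 14, 15]
Total comparisons: 5

The merged array is [2, 7, 9, 14, 14, 15], requiring 5 comparisons. The merge step runs in O(n) time where n is the total number of elements.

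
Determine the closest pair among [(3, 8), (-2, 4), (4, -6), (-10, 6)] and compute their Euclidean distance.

Computing all pairwise distances among 4 points:

d((3, 8), (-2, 4)) = 6.4031 <-- minimum
d((3, 8), (4, -6)) = 14.0357
d((3, 8), (-10, 6)) = 13.1529
d((-2, 4), (4, -6)) = 11.6619
d((-2, 4), (-10, 6)) = 8.2462
d((4, -6), (-10, 6)) = 18.4391

Closest pair: (3, 8) and (-2, 4) with distance 6.4031

The closest pair is (3, 8) and (-2, 4) with Euclidean distance 6.4031. For 4 points, brute-force pairwise comparison is shown above. For large n, the divide-and-conquer algorithm (sort by x, recurse on halves, check the dividing strip) achieves O(n log n).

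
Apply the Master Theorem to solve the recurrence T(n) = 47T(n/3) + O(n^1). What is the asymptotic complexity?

Master Theorem for T(n) = 47T(n/3) + O(n^1):

a = 47, b = 3, c = 1
log_b(a) = log_3(47) = 3.5046

Case 1: c = 1 < log_3(47) = 3.5046
T(n) = O(n^(log_3 47))

For T(n) = 47T(n/3) + O(n^1): log_3(47) = 3.5046. This is Case 1 of the Master Theorem (c < log_b(a), work dominated by leaves), giving O(n^(log_3 47)).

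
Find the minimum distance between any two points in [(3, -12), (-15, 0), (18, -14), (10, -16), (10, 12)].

Computing all pairwise distances among 5 points:

d((3, -12), (-15, 0)) = 21.6333
d((3, -12), (18, -14)) = 15.1327
d((3, -12), (10, -16)) = 8.0623 <-- minimum
d((3, -12), (10, 12)) = 25.0
d((-15, 0), (18, -14)) = 35.8469
d((-15, 0), (10, -16)) = 29.6816
d((-15, 0), (10, 12)) = 27.7308
d((18, -14), (10, -16)) = 8.2462
d((18, -14), (10, 12)) = 27.2029
d((10, -16), (10, 12)) = 28.0

Closest pair: (3, -12) and (10, -16) with distance 8.0623

The closest pair is (3, -12) and (10, -16) with Euclidean distance 8.0623. For 5 points, brute-force pairwise comparison is shown above. For large n, the divide-and-conquer algorithm (sort by x, recurse on halves, check the dividing strip) achieves O(n log n).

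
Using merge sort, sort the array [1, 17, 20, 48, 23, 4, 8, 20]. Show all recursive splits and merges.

Merge sort trace:

Split: [1, 17, 20, 48, 23, 4, 8, 20] -> [1, 17, 20, 48] and [23, 4, 8, 20]
  Split: [1, 17, 20, 48] -> [1, 17] and [20, 48]
    Split: [1, 17] -> [1] and [17]
    Merge: [1] + [17] -> [1, 17]
    Split: [20, 48] -> [20] and [48]
    Merge: [20] + [48] -> [20, 48]
  Merge: [1, 17] + [20, 48] -> [1, 17, 20, 48]
  Split: [23, 4, 8, 20] -> [23, 4] and [8, 20]
    Split: [23, 4] -> [23] and [4]
    Merge: [23] + [4] -> [4, 23]
    Split: [8, 20] -> [8] and [20]
    Merge: [8] + [20] -> [8, 20]
  Merge: [4, 23] + [8, 20] -> [4, 8, 20, 23]
Merge: [1, 17, 20, 48] + [4, 8, 20, 23] -> [1, 4, 8, 17, 20, 20, 23, 48]

Final sorted array: [1, 4, 8, 17, 20, 20, 23, 48]

The merge sort proceeds by recursively splitting the array and merging sorted halves.
After all merges, the sorted array is [1, 4, 8, 17, 20, 20, 23, 48].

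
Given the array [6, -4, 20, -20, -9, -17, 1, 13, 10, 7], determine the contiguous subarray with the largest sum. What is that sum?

Using Kadane's algorithm on [6, -4, 20, -20, -9, -17, 1, 13, 10, 7]:

Scanning through the array:
Position 1 (value -4): max_ending_here = 2, max_so_far = 6
Position 2 (value 20): max_ending_here = 22, max_so_far = 22
Position 3 (value -20): max_ending_here = 2, max_so_far = 22
Position 4 (value -9): max_ending_here = -7, max_so_far = 22
Position 5 (value -17): max_ending_here = -17, max_so_far = 22
Position 6 (value 1): max_ending_here = 1, max_so_far = 22
Position 7 (value 13): max_ending_here = 14, max_so_far = 22
Position 8 (value 10): max_ending_here = 24, max_so_far = 24
Position 9 (value 7): max_ending_here = 31, max_so_far = 31

Maximum subarray: [1, 13, 10, 7]
Maximum sum: 31

The maximum subarray is [1, 13, 10, 7] with sum 31. This subarray runs from index 6 to index 9.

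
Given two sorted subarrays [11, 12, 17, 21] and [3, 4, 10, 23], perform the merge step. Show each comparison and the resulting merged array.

Merging process:

Compare 11 vs 3: take 3 from right. Merged: [3]
Compare 11 vs 4: take 4 from right. Merged: [3, 4]
Compare 11 vs 10: take 10 from right. Merged: [3, 4, 10]
Compare 11 vs 23: take 11 from left. Merged: [3, 4, 10, 11]
Compare 12 vs 23: take 12 from left. Merged: [3, 4, 10, 11, 12]
Compare 17 vs 23: take 17 from left. Merged: [3, 4, 10, 11, 12, 17]
Compare 21 vs 23: take 21 from left. Merged: [3, 4, 10, 11, 12, 17, 21]
Append remaining from right: [23]. Merged: [3, 4, 10, 11, 12, 17, 21, 23]

Final merged array: [3, 4, 10, 11, 12, 17, 21, 23]
Total comparisons: 7

The merged array is [3, 4, 10, 11, 12, 17, 21, 23], requiring 7 comparisons. The merge step runs in O(n) time where n is the total number of elements.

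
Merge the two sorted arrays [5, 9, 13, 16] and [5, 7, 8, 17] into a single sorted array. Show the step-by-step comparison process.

Merging process:

Compare 5 vs 5: take 5 from left. Merged: [5]
Compare 9 vs 5: take 5 from right. Merged: [5, 5]
Compare 9 vs 7: take 7 from right. Merged: [5, 5, 7]
Compare 9 vs 8: take 8 from right. Merged: [5, 5, 7, 8]
Compare 9 vs 17: take 9 from left. Merged: [5, 5, 7, 8, 9]
Compare 13 vs 17: take 13 from left. Merged: [5, 5, 7, 8, 9, 13]
Compare 16 vs 17: take 16 from left. Merged: [5, 5, 7, 8, 9, 13, 16]
Append remaining from right: [17]. Merged: [5, 5, 7, 8, 9, 13, 16, 17]

Final merged array: [5, 5, 7, 8, 9, 13, 16, 17]
Total comparisons: 7

The merged array is [5, 5, 7, 8, 9, 13, 16, 17], requiring 7 comparisons. The merge step runs in O(n) time where n is the total number of elements.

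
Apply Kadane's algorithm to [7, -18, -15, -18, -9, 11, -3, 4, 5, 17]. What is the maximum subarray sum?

Using Kadane's algorithm on [7, -18, -15, -18, -9, 11, -3, 4, 5, 17]:

Scanning through the array:
Position 1 (value -18): max_ending_here = -11, max_so_far = 7
Position 2 (value -15): max_ending_here = -15, max_so_far = 7
Position 3 (value -18): max_ending_here = -18, max_so_far = 7
Position 4 (value -9): max_ending_here = -9, max_so_far = 7
Position 5 (value 11): max_ending_here = 11, max_so_far = 11
Position 6 (value -3): max_ending_here = 8, max_so_far = 11
Position 7 (value 4): max_ending_here = 12, max_so_far = 12
Position 8 (value 5): max_ending_here = 17, max_so_far = 17
Position 9 (value 17): max_ending_here = 34, max_so_far = 34

Maximum subarray: [11, -3, 4, 5, 17]
Maximum sum: 34

The maximum subarray is [11, -3, 4, 5, 17] with sum 34. This subarray runs from index 5 to index 9.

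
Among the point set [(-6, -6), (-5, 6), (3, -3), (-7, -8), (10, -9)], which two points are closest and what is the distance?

Computing all pairwise distances among 5 points:

d((-6, -6), (-5, 6)) = 12.0416
d((-6, -6), (3, -3)) = 9.4868
d((-6, -6), (-7, -8)) = 2.2361 <-- minimum
d((-6, -6), (10, -9)) = 16.2788
d((-5, 6), (3, -3)) = 12.0416
d((-5, 6), (-7, -8)) = 14.1421
d((-5, 6), (10, -9)) = 21.2132
d((3, -3), (-7, -8)) = 11.1803
d((3, -3), (10, -9)) = 9.2195
d((-7, -8), (10, -9)) = 17.0294

Closest pair: (-6, -6) and (-7, -8) with distance 2.2361

The closest pair is (-6, -6) and (-7, -8) with Euclidean distance 2.2361. For 5 points, brute-force pairwise comparison is shown above. For large n, the divide-and-conquer algorithm (sort by x, recurse on halves, check the dividing strip) achieves O(n log n).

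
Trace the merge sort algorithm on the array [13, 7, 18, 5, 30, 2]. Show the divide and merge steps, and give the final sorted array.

Merge sort trace:

Split: [13, 7, 18, 5, 30, 2] -> [13, 7, 18] and [5, 30, 2]
  Split: [13, 7, 18] -> [13] and [7, 18]
    Split: [7, 18] -> [7] and [18]
    Merge: [7] + [18] -> [7, 18]
  Merge: [13] + [7, 18] -> [7, 13, 18]
  Split: [5, 30, 2] -> [5] and [30, 2]
    Split: [30, 2] -> [30] and [2]
    Merge: [30] + [2] -> [2, 30]
  Merge: [5] + [2, 30] -> [2, 5, 30]
Merge: [7, 13, 18] + [2, 5, 30] -> [2, 5, 7, 13, 18, 30]

Final sorted array: [2, 5, 7, 13, 18, 30]

The merge sort proceeds by recursively splitting the array and merging sorted halves.
After all merges, the sorted array is [2, 5, 7, 13, 18, 30].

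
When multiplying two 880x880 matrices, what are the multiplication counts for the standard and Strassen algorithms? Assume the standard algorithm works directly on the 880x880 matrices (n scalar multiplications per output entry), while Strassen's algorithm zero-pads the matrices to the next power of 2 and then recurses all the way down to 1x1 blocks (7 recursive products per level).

Matrix multiplication for 880x880 matrices:

Strassen's algorithm requires power-of-2 dimensions. Pad 880x880 to 1024x1024 (next power of 2).

Standard algorithm: 880^3 = 681472000 multiplications
Strassen's algorithm: 7^(log2(1024)) = 7^10 = 282475249 multiplications
Savings: 681472000 - 282475249 = 398996751 multiplications

Standard: 681472000 multiplications (880^3). Strassen: 282475249 multiplications (7^10, after padding to 1024x1024). Strassen reduces 8 recursive multiplications to 7 at each level.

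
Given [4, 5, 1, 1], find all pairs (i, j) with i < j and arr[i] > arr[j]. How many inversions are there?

Finding inversions in [4, 5, 1, 1]:

(0, 2): arr[0]=4 > arr[2]=1
(0, 3): arr[0]=4 > arr[3]=1
(1, 2): arr[1]=5 > arr[2]=1
(1, 3): arr[1]=5 > arr[3]=1

Total inversions: 4

The array has 4 inversion(s): (0,2), (0,3), (1,2), (1,3). Each pair (i,j) satisfies i < j and arr[i] > arr[j].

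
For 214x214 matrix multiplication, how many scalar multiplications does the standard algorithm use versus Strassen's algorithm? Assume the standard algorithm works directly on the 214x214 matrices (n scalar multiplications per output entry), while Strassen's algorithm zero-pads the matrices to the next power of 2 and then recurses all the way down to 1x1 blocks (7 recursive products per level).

Matrix multiplication for 214x214 matrices:

Strassen's algorithm requires power-of-2 dimensions. Pad 214x214 to 256x256 (next power of 2).

Standard algorithm: 214^3 = 9800344 multiplications
Strassen's algorithm: 7^(log2(256)) = 7^8 = 5764801 multiplications
Savings: 9800344 - 5764801 = 4035543 multiplications

Standard: 9800344 multiplications (214^3). Strassen: 5764801 multiplications (7^8, after padding to 256x256). Strassen reduces 8 recursive multiplications to 7 at each level.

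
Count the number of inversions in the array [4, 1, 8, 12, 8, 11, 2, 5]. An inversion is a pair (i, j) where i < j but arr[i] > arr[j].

Finding inversions in [4, 1, 8, 12, 8, 11, 2, 5]:

(0, 1): arr[0]=4 > arr[1]=1
(0, 6): arr[0]=4 > arr[6]=2
(2, 6): arr[2]=8 > arr[6]=2
(2, 7): arr[2]=8 > arr[7]=5
(3, 4): arr[3]=12 > arr[4]=8
(3, 5): arr[3]=12 > arr[5]=11
(3, 6): arr[3]=12 > arr[6]=2
(3, 7): arr[3]=12 > arr[7]=5
(4, 6): arr[4]=8 > arr[6]=2
(4, 7): arr[4]=8 > arr[7]=5
(5, 6): arr[5]=11 > arr[6]=2
(5, 7): arr[5]=11 > arr[7]=5

Total inversions: 12

The array has 12 inversion(s): (0,1), (0,6), (2,6), (2,7), (3,4), (3,5), (3,6), (3,7), (4,6), (4,7), (5,6), (5,7). Each pair (i,j) satisfies i < j and arr[i] > arr[j].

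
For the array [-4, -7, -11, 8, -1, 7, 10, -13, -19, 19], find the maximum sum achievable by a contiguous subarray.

Using Kadane's algorithm on [-4, -7, -11, 8, -1, 7, 10, -13, -19, 19]:

Scanning through the array:
Position 1 (value -7): max_ending_here = -7, max_so_far = -4
Position 2 (value -11): max_ending_here = -11, max_so_far = -4
Position 3 (value 8): max_ending_here = 8, max_so_far = 8
Position 4 (value -1): max_ending_here = 7, max_so_far = 8
Position 5 (value 7): max_ending_here = 14, max_so_far = 14
Position 6 (value 10): max_ending_here = 24, max_so_far = 24
Position 7 (value -13): max_ending_here = 11, max_so_far = 24
Position 8 (value -19): max_ending_here = -8, max_so_far = 24
Position 9 (value 19): max_ending_here = 19, max_so_far = 24

Maximum subarray: [8, -1, 7, 10]
Maximum sum: 24

The maximum subarray is [8, -1, 7, 10] with sum 24. This subarray runs from index 3 to index 6.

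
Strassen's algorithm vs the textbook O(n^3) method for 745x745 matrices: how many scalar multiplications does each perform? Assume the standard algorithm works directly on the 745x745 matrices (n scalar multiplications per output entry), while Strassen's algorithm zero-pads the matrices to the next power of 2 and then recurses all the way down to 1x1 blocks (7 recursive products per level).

Matrix multiplication for 745x745 matrices:

Strassen's algorithm requires power-of-2 dimensions. Pad 745x745 to 1024x1024 (next power of 2).

Standard algorithm: 745^3 = 413493625 multiplications
Strassen's algorithm: 7^(log2(1024)) = 7^10 = 282475249 multiplications
Savings: 413493625 - 282475249 = 131018376 multiplications

Standard: 413493625 multiplications (745^3). Strassen: 282475249 multiplications (7^10, after padding to 1024x1024). Strassen reduces 8 recursive multiplications to 7 at each level.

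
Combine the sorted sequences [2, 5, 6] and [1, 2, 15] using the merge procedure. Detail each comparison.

Merging process:

Compare 2 vs 1: take 1 from right. Merged: [1]
Compare 2 vs 2: take 2 from left. Merged: [1, 2]
Compare 5 vs 2: take 2 from right. Merged: [1, 2, 2]
Compare 5 vs 15: take 5 from left. Merged: [1, 2, 2, 5]
Compare 6 vs 15: take 6 from left. Merged: [1, 2, 2, 5, 6]
Append remaining from right: [15]. Merged: [1, 2, 2, 5, 6, 15]

Final merged array: [1, 2, 2, 5, 6, 15]
Total comparisons: 5

The merged array is [1, 2, 2, 5, 6, 15], requiring 5 comparisons. The merge step runs in O(n) time where n is the total number of elements.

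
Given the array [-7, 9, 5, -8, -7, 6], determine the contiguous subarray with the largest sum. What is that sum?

Using Kadane's algorithm on [-7, 9, 5, -8, -7, 6]:

Scanning through the array:
Position 1 (value 9): max_ending_here = 9, max_so_far = 9
Position 2 (value 5): max_ending_here = 14, max_so_far = 14
Position 3 (value -8): max_ending_here = 6, max_so_far = 14
Position 4 (value -7): max_ending_here = -1, max_so_far = 14
Position 5 (value 6): max_ending_here = 6, max_so_far = 14

Maximum subarray: [9, 5]
Maximum sum: 14

The maximum subarray is [9, 5] with sum 14. This subarray runs from index 1 to index 2.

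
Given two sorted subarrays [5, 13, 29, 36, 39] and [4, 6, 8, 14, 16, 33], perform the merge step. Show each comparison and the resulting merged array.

Merging process:

Compare 5 vs 4: take 4 from right. Merged: [4]
Compare 5 vs 6: take 5 from left. Merged: [4, 5]
Compare 13 vs 6: take 6 from right. Merged: [4, 5, 6]
Compare 13 vs 8: take 8 from right. Merged: [4, 5, 6, 8]
Compare 13 vs 14: take 13 from left. Merged: [4, 5, 6, 8, 13]
Compare 29 vs 14: take 14 from right. Merged: [4, 5, 6, 8, 13, 14]
Compare 29 vs 16: take 16 from right. Merged: [4, 5, 6, 8, 13, 14, 16]
Compare 29 vs 33: take 29 from left. Merged: [4, 5, 6, 8, 13, 14, 16, 29]
Compare 36 vs 33: take 33 from right. Merged: [4, 5, 6, 8, 13, 14, 16, 29, 33]
Append remaining from left: [36, 39]. Merged: [4, 5, 6, 8, 13, 14, 16, 29, 33, 36, 39]

Final merged array: [4, 5, 6, 8, 13, 14, 16, 29, 33, 36, 39]
Total comparisons: 9

The merged array is [4, 5, 6, 8, 13, 14, 16, 29, 33, 36, 39], requiring 9 comparisons. The merge step runs in O(n) time where n is the total number of elements.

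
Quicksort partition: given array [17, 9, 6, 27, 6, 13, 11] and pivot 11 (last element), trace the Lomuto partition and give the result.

Lomuto partition with pivot = 11:

Initial array: [17, 9, 6, 27, 6, 13, 11]

arr[0]=17 > 11: no swap
arr[1]=9 <= 11: swap with position 0, array becomes [9, 17, 6, 27, 6, 13, 11]
arr[2]=6 <= 11: swap with position 1, array becomes [9, 6, 17, 27, 6, 13, 11]
arr[3]=27 > 11: no swap
arr[4]=6 <= 11: swap with position 2, array becomes [9, 6, 6, 27, 17, 13, 11]
arr[5]=13 > 11: no swap

Place pivot at position 3: [9, 6, 6, 11, 17, 13, 27]
Pivot position: 3

After partitioning with pivot 11, the array becomes [9, 6, 6, 11, 17, 13, 27]. The pivot is placed at index 3. All elements to the left of the pivot are <= 11, and all elements to the right are > 11.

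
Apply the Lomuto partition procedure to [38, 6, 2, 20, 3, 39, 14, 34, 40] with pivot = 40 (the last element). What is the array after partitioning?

Lomuto partition with pivot = 40:

Initial array: [38, 6, 2, 20, 3, 39, 14, 34, 40]

arr[0]=38 <= 40: swap with position 0, array becomes [38, 6, 2, 20, 3, 39, 14, 34, 40]
arr[1]=6 <= 40: swap with position 1, array becomes [38, 6, 2, 20, 3, 39, 14, 34, 40]
arr[2]=2 <= 40: swap with position 2, array becomes [38, 6, 2, 20, 3, 39, 14, 34, 40]
arr[3]=20 <= 40: swap with position 3, array becomes [38, 6, 2, 20, 3, 39, 14, 34, 40]
arr[4]=3 <= 40: swap with position 4, array becomes [38, 6, 2, 20, 3, 39, 14, 34, 40]
arr[5]=39 <= 40: swap with position 5, array becomes [38, 6, 2, 20, 3, 39, 14, 34, 40]
arr[6]=14 <= 40: swap with position 6, array becomes [38, 6, 2, 20, 3, 39, 14, 34, 40]
arr[7]=34 <= 40: swap with position 7, array becomes [38, 6, 2, 20, 3, 39, 14, 34, 40]

Place pivot at position 8: [38, 6, 2, 20, 3, 39, 14, 34, 40]
Pivot position: 8

After partitioning with pivot 40, the array becomes [38, 6, 2, 20, 3, 39, 14, 34, 40]. The pivot is placed at index 8. All elements to the left of the pivot are <= 40, and all elements to the right are > 40.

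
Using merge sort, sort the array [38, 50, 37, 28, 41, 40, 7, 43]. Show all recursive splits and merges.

Merge sort trace:

Split: [38, 50, 37, 28, 41, 40, 7, 43] -> [38, 50, 37, 28] and [41, 40, 7, 43]
  Split: [38, 50, 37, 28] -> [38, 50] and [37, 28]
    Split: [38, 50] -> [38] and [50]
    Merge: [38] + [50] -> [38, 50]
    Split: [37, 28] -> [37] and [28]
    Merge: [37] + [28] -> [28, 37]
  Merge: [38, 50] + [28, 37] -> [28, 37, 38, 50]
  Split: [41, 40, 7, 43] -> [41, 40] and [7, 43]
    Split: [41, 40] -> [41] and [40]
    Merge: [41] + [40] -> [40, 41]
    Split: [7, 43] -> [7] and [43]
    Merge: [7] + [43] -> [7, 43]
  Merge: [40, 41] + [7, 43] -> [7, 40, 41, 43]
Merge: [28, 37, 38, 50] + [7, 40, 41, 43] -> [7, 28, 37, 38, 40, 41, 43, 50]

Final sorted array: [7, 28, 37, 38, 40, 41, 43, 50]

The merge sort proceeds by recursively splitting the array and merging sorted halves.
After all merges, the sorted array is [7, 28, 37, 38, 40, 41, 43, 50].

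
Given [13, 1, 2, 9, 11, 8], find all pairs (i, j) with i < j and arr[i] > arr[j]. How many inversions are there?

Finding inversions in [13, 1, 2, 9, 11, 8]:

(0, 1): arr[0]=13 > arr[1]=1
(0, 2): arr[0]=13 > arr[2]=2
(0, 3): arr[0]=13 > arr[3]=9
(0, 4): arr[0]=13 > arr[4]=11
(0, 5): arr[0]=13 > arr[5]=8
(3, 5): arr[3]=9 > arr[5]=8
(4, 5): arr[4]=11 > arr[5]=8

Total inversions: 7

The array has 7 inversion(s): (0,1), (0,2), (0,3), (0,4), (0,5), (3,5), (4,5). Each pair (i,j) satisfies i < j and arr[i] > arr[j].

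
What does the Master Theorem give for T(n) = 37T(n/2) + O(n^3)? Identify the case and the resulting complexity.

Master Theorem for T(n) = 37T(n/2) + O(n^3):

a = 37, b = 2, c = 3
log_b(a) = log_2(37) = 5.2095

Case 1: c = 3 < log_2(37) = 5.2095
T(n) = O(n^(log_2 37))

For T(n) = 37T(n/2) + O(n^3): log_2(37) = 5.2095. This is Case 1 of the Master Theorem (c < log_b(a), work dominated by leaves), giving O(n^(log_2 37)).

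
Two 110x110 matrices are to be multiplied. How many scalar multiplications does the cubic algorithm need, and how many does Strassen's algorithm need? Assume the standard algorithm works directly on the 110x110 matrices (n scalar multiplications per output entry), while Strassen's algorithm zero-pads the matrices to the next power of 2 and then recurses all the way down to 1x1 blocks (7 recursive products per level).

Matrix multiplication for 110x110 matrices:

Strassen's algorithm requires power-of-2 dimensions. Pad 110x110 to 128x128 (next power of 2).

Standard algorithm: 110^3 = 1331000 multiplications
Strassen's algorithm: 7^(log2(128)) = 7^7 = 823543 multiplications
Savings: 1331000 - 823543 = 507457 multiplications

Standard: 1331000 multiplications (110^3). Strassen: 823543 multiplications (7^7, after padding to 128x128). Strassen reduces 8 recursive multiplications to 7 at each level.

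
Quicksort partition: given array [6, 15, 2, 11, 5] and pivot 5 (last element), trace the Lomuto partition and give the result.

Lomuto partition with pivot = 5:

Initial array: [6, 15, 2, 11, 5]

arr[0]=6 > 5: no swap
arr[1]=15 > 5: no swap
arr[2]=2 <= 5: swap with position 0, array becomes [2, 15, 6, 11, 5]
arr[3]=11 > 5: no swap

Place pivot at position 1: [2, 5, 6, 11, 15]
Pivot position: 1

After partitioning with pivot 5, the array becomes [2, 5, 6, 11, 15]. The pivot is placed at index 1. All elements to the left of the pivot are <= 5, and all elements to the right are > 5.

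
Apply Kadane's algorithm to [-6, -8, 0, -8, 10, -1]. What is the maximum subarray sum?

Using Kadane's algorithm on [-6, -8, 0, -8, 10, -1]:

Scanning through the array:
Position 1 (value -8): max_ending_here = -8, max_so_far = -6
Position 2 (value 0): max_ending_here = 0, max_so_far = 0
Position 3 (value -8): max_ending_here = -8, max_so_far = 0
Position 4 (value 10): max_ending_here = 10, max_so_far = 10
Position 5 (value -1): max_ending_here = 9, max_so_far = 10

Maximum subarray: [10]
Maximum sum: 10

The maximum subarray is [10] with sum 10. This subarray runs from index 4 to index 4.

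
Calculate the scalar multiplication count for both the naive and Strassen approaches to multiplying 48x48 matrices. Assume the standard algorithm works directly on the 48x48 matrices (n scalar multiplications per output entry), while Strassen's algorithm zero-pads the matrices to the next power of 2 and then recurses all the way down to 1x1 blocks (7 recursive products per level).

Matrix multiplication for 48x48 matrices:

Strassen's algorithm requires power-of-2 dimensions. Pad 48x48 to 64x64 (next power of 2).

Standard algorithm: 48^3 = 110592 multiplications
Strassen's algorithm: 7^(log2(64)) = 7^6 = 117649 multiplications
Difference: 110592 - 117649 = -7057 (Strassen uses MORE here due to padding overhead — for small or just-over-power-of-2 n, padding can outweigh the per-level savings)

Standard: 110592 multiplications (48^3). Strassen: 117649 multiplications (7^6, after padding to 64x64). Strassen reduces 8 recursive multiplications to 7 at each level.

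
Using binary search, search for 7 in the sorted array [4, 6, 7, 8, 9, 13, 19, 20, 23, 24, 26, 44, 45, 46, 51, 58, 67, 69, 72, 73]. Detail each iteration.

Binary search for 7 in [4, 6, 7, 8, 9, 13, 19, 20, 23, 24, 26, 44, 45, 46, 51, 58, 67, 69, 72, 73]:

lo=0, hi=19, mid=9, arr[mid]=24 -> 24 > 7, search left half
lo=0, hi=8, mid=4, arr[mid]=9 -> 9 > 7, search left half
lo=0, hi=3, mid=1, arr[mid]=6 -> 6 < 7, search right half
lo=2, hi=3, mid=2, arr[mid]=7 -> Found target at index 2!

Binary search finds 7 at index 2 after 4 comparisons. The search repeatedly halves the search space by comparing with the middle element.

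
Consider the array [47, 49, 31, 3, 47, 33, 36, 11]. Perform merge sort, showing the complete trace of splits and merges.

Merge sort trace:

Split: [47, 49, 31, 3, 47, 33, 36, 11] -> [47, 49, 31, 3] and [47, 33, 36, 11]
  Split: [47, 49, 31, 3] -> [47, 49] and [31, 3]
    Split: [47, 49] -> [47] and [49]
    Merge: [47] + [49] -> [47, 49]
    Split: [31, 3] -> [31] and [3]
    Merge: [31] + [3] -> [3, 31]
  Merge: [47, 49] + [3, 31] -> [3, 31, 47, 49]
  Split: [47, 33, 36, 11] -> [47, 33] and [36, 11]
    Split: [47, 33] -> [47] and [33]
    Merge: [47] + [33] -> [33, 47]
    Split: [36, 11] -> [36] and [11]
    Merge: [36] + [11] -> [11, 36]
  Merge: [33, 47] + [11, 36] -> [11, 33, 36, 47]
Merge: [3, 31, 47, 49] + [11, 33, 36, 47] -> [3, 11, 31, 33, 36, 47, 47, 49]

Final sorted array: [3, 11, 31, 33, 36, 47, 47, 49]

The merge sort proceeds by recursively splitting the array and merging sorted halves.
After all merges, the sorted array is [3, 11, 31, 33, 36, 47, 47, 49].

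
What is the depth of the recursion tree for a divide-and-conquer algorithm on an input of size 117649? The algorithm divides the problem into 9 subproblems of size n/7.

For divide and conquer with division factor 7:

Problem sizes at each level:
Level 0: 117649
Level 1: 16807
Level 2: 2401
Level 3: 343
Level 4: 49
Level 5: 7
Level 6: 1

The root is level 0 and the size-1 base case is level 6 (the tree spans levels 0 through 6, i.e. 7 levels counting the root), so the depth is the number of divisions: log_7(117649) = 6

The recursion tree depth is log_7(117649) = 6. At each level, the problem size is divided by 7, so it takes 6 divisions to reduce to a base case of size 1. The algorithm makes 9 recursive calls at each level.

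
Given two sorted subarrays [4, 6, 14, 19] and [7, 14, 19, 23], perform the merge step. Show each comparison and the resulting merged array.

Merging process:

Compare 4 vs 7: take 4 from left. Merged: [4]
Compare 6 vs 7: take 6 from left. Merged: [4, 6]
Compare 14 vs 7: take 7 from right. Merged: [4, 6, 7]
Compare 14 vs 14: take 14 from left. Merged: [4, 6, 7, 14]
Compare 19 vs 14: take 14 from right. Merged: [4, 6, 7, 14, 14]
Compare 19 vs 19: take 19 from left. Merged: [4, 6, 7, 14, 14, 19]
Append remaining from right: [19, 23]. Merged: [4, 6, 7, 14, 14, 19, 19, 23]

Final merged array: [4, 6, 7, 14, 14, 19, 19, 23]
Total comparisons: 6

The merged array is [4, 6, 7, 14, 14, 19, 19, 23], requiring 6 comparisons. The merge step runs in O(n) time where n is the total number of elements.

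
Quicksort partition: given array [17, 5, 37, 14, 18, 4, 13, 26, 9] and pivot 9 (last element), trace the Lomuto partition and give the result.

Lomuto partition with pivot = 9:

Initial array: [17, 5, 37, 14, 18, 4, 13, 26, 9]

arr[0]=17 > 9: no swap
arr[1]=5 <= 9: swap with position 0, array becomes [5, 17, 37, 14, 18, 4, 13, 26, 9]
arr[2]=37 > 9: no swap
arr[3]=14 > 9: no swap
arr[4]=18 > 9: no swap
arr[5]=4 <= 9: swap with position 1, array becomes [5, 4, 37, 14, 18, 17, 13, 26, 9]
arr[6]=13 > 9: no swap
arr[7]=26 > 9: no swap

Place pivot at position 2: [5, 4, 9, 14, 18, 17, 13, 26, 37]
Pivot position: 2

After partitioning with pivot 9, the array becomes [5, 4, 9, 14, 18, 17, 13, 26, 37]. The pivot is placed at index 2. All elements to the left of the pivot are <= 9, and all elements to the right are > 9.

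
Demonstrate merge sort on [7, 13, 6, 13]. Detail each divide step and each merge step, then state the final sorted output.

Merge sort trace:

Split: [7, 13, 6, 13] -> [7, 13] and [6, 13]
  Split: [7, 13] -> [7] and [13]
  Merge: [7] + [13] -> [7, 13]
  Split: [6, 13] -> [6] and [13]
  Merge: [6] + [13] -> [6, 13]
Merge: [7, 13] + [6, 13] -> [6, 7, 13, 13]

Final sorted array: [6, 7, 13, 13]

The merge sort proceeds by recursively splitting the array and merging sorted halves.
After all merges, the sorted array is [6, 7, 13, 13].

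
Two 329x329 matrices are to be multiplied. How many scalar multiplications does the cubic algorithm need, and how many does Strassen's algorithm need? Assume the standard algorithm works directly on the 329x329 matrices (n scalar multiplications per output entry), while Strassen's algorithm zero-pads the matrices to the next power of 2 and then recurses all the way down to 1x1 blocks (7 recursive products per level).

Matrix multiplication for 329x329 matrices:

Strassen's algorithm requires power-of-2 dimensions. Pad 329x329 to 512x512 (next power of 2).

Standard algorithm: 329^3 = 35611289 multiplications
Strassen's algorithm: 7^(log2(512)) = 7^9 = 40353607 multiplications
Difference: 35611289 - 40353607 = -4742318 (Strassen uses MORE here due to padding overhead — for small or just-over-power-of-2 n, padding can outweigh the per-level savings)

Standard: 35611289 multiplications (329^3). Strassen: 40353607 multiplications (7^9, after padding to 512x512). Strassen reduces 8 recursive multiplications to 7 at each level.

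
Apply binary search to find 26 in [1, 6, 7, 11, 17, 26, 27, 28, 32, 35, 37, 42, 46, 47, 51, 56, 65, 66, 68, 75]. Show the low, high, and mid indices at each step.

Binary search for 26 in [1, 6, 7, 11, 17, 26, 27, 28, 32, 35, 37, 42, 46, 47, 51, 56, 65, 66, 68, 75]:

lo=0, hi=19, mid=9, arr[mid]=35 -> 35 > 26, search left half
lo=0, hi=8, mid=4, arr[mid]=17 -> 17 < 26, search right half
lo=5, hi=8, mid=6, arr[mid]=27 -> 27 > 26, search left half
lo=5, hi=5, mid=5, arr[mid]=26 -> Found target at index 5!

Binary search finds 26 at index 5 after 4 comparisons. The search repeatedly halves the search space by comparing with the middle element.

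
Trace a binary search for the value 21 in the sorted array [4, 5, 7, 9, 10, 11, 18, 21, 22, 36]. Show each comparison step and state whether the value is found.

Binary search for 21 in [4, 5, 7, 9, 10, 11, 18, 21, 22, 36]:

lo=0, hi=9, mid=4, arr[mid]=10 -> 10 < 21, search right half
lo=5, hi=9, mid=7, arr[mid]=21 -> Found target at index 7!

Binary search finds 21 at index 7 after 2 comparisons. The search repeatedly halves the search space by comparing with the middle element.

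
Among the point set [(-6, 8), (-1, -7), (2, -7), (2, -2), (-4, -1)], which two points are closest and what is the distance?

Computing all pairwise distances among 5 points:

d((-6, 8), (-1, -7)) = 15.8114
d((-6, 8), (2, -7)) = 17.0
d((-6, 8), (2, -2)) = 12.8062
d((-6, 8), (-4, -1)) = 9.2195
d((-1, -7), (2, -7)) = 3.0 <-- minimum
d((-1, -7), (2, -2)) = 5.831
d((-1, -7), (-4, -1)) = 6.7082
d((2, -7), (2, -2)) = 5.0
d((2, -7), (-4, -1)) = 8.4853
d((2, -2), (-4, -1)) = 6.0828

Closest pair: (-1, -7) and (2, -7) with distance 3.0

The closest pair is (-1, -7) and (2, -7) with Euclidean distance 3.0. For 5 points, brute-force pairwise comparison is shown above. For large n, the divide-and-conquer algorithm (sort by x, recurse on halves, check the dividing strip) achieves O(n log n).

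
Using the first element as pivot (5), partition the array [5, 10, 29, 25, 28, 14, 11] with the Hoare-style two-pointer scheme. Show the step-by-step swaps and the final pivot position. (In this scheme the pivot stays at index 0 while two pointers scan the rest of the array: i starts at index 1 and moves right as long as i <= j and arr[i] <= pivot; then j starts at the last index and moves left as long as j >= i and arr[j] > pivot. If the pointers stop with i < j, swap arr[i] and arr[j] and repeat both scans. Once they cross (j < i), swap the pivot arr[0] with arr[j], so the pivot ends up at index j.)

Hoare-style two-pointer partition with pivot = 5:

Initial array: [5, 10, 29, 25, 28, 14, 11]

Pointers start at i = 1, j = 6.
i ends at 1, j ends at 0: the pointers have crossed (j < i), so scanning stops.

j = 0, so swapping arr[0] with arr[j] leaves the pivot at position 0: [5, 10, 29, 25, 28, 14, 11]
Pivot position: 0

After partitioning with pivot 5, the array becomes [5, 10, 29, 25, 28, 14, 11]. The pivot is placed at index 0. All elements to the left of the pivot are <= 5, and all elements to the right are > 5.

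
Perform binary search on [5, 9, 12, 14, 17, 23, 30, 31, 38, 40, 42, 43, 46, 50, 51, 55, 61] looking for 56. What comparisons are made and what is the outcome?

Binary search for 56 in [5, 9, 12, 14, 17, 23, 30, 31, 38, 40, 42, 43, 46, 50, 51, 55, 61]:

lo=0, hi=16, mid=8, arr[mid]=38 -> 38 < 56, search right half
lo=9, hi=16, mid=12, arr[mid]=46 -> 46 < 56, search right half
lo=13, hi=16, mid=14, arr[mid]=51 -> 51 < 56, search right half
lo=15, hi=16, mid=15, arr[mid]=55 -> 55 < 56, search right half
lo=16, hi=16, mid=16, arr[mid]=61 -> 61 > 56, search left half
lo=16 > hi=15, target 56 not found

Binary search determines that 56 is not in the array after 5 comparisons. The search space was exhausted without finding the target.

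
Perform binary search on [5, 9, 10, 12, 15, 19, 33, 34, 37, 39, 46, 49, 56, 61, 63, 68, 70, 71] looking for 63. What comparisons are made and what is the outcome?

Binary search for 63 in [5, 9, 10, 12, 15, 19, 33, 34, 37, 39, 46, 49, 56, 61, 63, 68, 70, 71]:

lo=0, hi=17, mid=8, arr[mid]=37 -> 37 < 63, search right half
lo=9, hi=17, mid=13, arr[mid]=61 -> 61 < 63, search right half
lo=14, hi=17, mid=15, arr[mid]=68 -> 68 > 63, search left half
lo=14, hi=14, mid=14, arr[mid]=63 -> Found target at index 14!

Binary search finds 63 at index 14 after 4 comparisons. The search repeatedly halves the search space by comparing with the middle element.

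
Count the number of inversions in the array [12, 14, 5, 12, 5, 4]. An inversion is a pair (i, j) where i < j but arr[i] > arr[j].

Finding inversions in [12, 14, 5, 12, 5, 4]:

(0, 2): arr[0]=12 > arr[2]=5
(0, 4): arr[0]=12 > arr[4]=5
(0, 5): arr[0]=12 > arr[5]=4
(1, 2): arr[1]=14 > arr[2]=5
(1, 3): arr[1]=14 > arr[3]=12
(1, 4): arr[1]=14 > arr[4]=5
(1, 5): arr[1]=14 > arr[5]=4
(2, 5): arr[2]=5 > arr[5]=4
(3, 4): arr[3]=12 > arr[4]=5
(3, 5): arr[3]=12 > arr[5]=4
(4, 5): arr[4]=5 > arr[5]=4

Total inversions: 11

The array has 11 inversion(s): (0,2), (0,4), (0,5), (1,2), (1,3), (1,4), (1,5), (2,5), (3,4), (3,5), (4,5). Each pair (i,j) satisfies i < j and arr[i] > arr[j].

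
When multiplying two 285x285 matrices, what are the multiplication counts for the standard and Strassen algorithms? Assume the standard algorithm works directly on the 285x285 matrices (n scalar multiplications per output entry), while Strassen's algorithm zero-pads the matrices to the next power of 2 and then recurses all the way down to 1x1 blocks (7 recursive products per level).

Matrix multiplication for 285x285 matrices:

Strassen's algorithm requires power-of-2 dimensions. Pad 285x285 to 512x512 (next power of 2).

Standard algorithm: 285^3 = 23149125 multiplications
Strassen's algorithm: 7^(log2(512)) = 7^9 = 40353607 multiplications
Difference: 23149125 - 40353607 = -17204482 (Strassen uses MORE here due to padding overhead — for small or just-over-power-of-2 n, padding can outweigh the per-level savings)

Standard: 23149125 multiplications (285^3). Strassen: 40353607 multiplications (7^9, after padding to 512x512). Strassen reduces 8 recursive multiplications to 7 at each level.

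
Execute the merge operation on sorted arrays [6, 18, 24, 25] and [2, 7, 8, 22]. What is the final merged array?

Merging process:

Compare 6 vs 2: take 2 from right. Merged: [2]
Compare 6 vs 7: take 6 from left. Merged: [2, 6]
Compare 18 vs 7: take 7 from right. Merged: [2, 6, 7]
Compare 18 vs 8: take 8 from right. Merged: [2, 6, 7, 8]
Compare 18 vs 22: take 18 from left. Merged: [2, 6, 7, 8, 18]
Compare 24 vs 22: take 22 from right. Merged: [2, 6, 7, 8, 18, 22]
Append remaining from left: [24, 25]. Merged: [2, 6, 7, 8, 18, 22, 24, 25]

Final merged array: [2, 6, 7, 8, 18, 22, 24, 25]
Total comparisons: 6

The merged array is [2, 6, 7, 8, 18, 22, 24, 25], requiring 6 comparisons. The merge step runs in O(n) time where n is the total number of elements.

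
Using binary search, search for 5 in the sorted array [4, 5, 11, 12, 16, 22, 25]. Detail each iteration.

Binary search for 5 in [4, 5, 11, 12, 16, 22, 25]:

lo=0, hi=6, mid=3, arr[mid]=12 -> 12 > 5, search left half
lo=0, hi=2, mid=1, arr[mid]=5 -> Found target at index 1!

Binary search finds 5 at index 1 after 2 comparisons. The search repeatedly halves the search space by comparing with the middle element.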